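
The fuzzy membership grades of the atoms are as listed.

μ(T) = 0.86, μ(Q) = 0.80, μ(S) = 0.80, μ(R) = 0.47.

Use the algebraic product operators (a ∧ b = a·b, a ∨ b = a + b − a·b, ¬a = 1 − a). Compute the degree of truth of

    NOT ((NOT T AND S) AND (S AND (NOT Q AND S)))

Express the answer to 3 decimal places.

0.986

NOT T = 1 − 0.8600 = 0.1400
NOT T AND S = a·b on (0.1400, 0.8000) = 0.1120
NOT Q = 1 − 0.8000 = 0.2000
NOT Q AND S = a·b on (0.2000, 0.8000) = 0.1600
S AND (NOT Q AND S) = a·b on (0.8000, 0.1600) = 0.1280
(NOT T AND S) AND (S AND (NOT Q AND S)) = a·b on (0.1120, 0.1280) = 0.0143
NOT ((NOT T AND S) AND (S AND (NOT Q AND S))) = 1 − 0.0143 = 0.9857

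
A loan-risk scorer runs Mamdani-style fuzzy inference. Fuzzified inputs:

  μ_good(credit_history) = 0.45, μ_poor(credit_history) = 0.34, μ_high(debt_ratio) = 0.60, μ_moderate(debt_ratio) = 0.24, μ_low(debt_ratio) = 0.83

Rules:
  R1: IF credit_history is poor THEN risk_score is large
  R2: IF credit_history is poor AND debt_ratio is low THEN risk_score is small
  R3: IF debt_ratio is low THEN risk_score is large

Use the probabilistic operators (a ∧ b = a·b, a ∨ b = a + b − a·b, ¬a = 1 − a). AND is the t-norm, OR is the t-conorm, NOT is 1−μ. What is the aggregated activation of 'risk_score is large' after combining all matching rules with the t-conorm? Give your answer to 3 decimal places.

R1: poor=0.34 → w = 0.3400
R2: poor=0.34, low=0.83; AND[a·b] → w = 0.2822
R3: low=0.83 → w = 0.8300
Rules with consequent 'large': {R1, R3} → strengths 0.3400, 0.8300
Aggregate via t-conorm [a + b − a·b]: 0.8878

0.888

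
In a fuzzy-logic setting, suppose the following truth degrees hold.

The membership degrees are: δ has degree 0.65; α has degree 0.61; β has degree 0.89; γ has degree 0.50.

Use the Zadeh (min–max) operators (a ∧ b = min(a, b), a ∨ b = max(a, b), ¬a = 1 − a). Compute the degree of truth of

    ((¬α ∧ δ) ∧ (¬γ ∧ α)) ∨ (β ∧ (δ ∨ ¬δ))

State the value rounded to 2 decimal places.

0.65

¬α = 1 − 0.61 = 0.39
¬α ∧ δ = min(a, b) on (0.39, 0.65) = 0.39
¬γ = 1 − 0.50 = 0.50
¬γ ∧ α = min(a, b) on (0.50, 0.61) = 0.50
(¬α ∧ δ) ∧ (¬γ ∧ α) = min(a, b) on (0.39, 0.50) = 0.39
¬δ = 1 − 0.65 = 0.35
δ ∨ ¬δ = max(a, b) on (0.65, 0.35) = 0.65
β ∧ (δ ∨ ¬δ) = min(a, b) on (0.89, 0.65) = 0.65
((¬α ∧ δ) ∧ (¬γ ∧ α)) ∨ (β ∧ (δ ∨ ¬δ)) = max(a, b) on (0.39, 0.65) = 0.65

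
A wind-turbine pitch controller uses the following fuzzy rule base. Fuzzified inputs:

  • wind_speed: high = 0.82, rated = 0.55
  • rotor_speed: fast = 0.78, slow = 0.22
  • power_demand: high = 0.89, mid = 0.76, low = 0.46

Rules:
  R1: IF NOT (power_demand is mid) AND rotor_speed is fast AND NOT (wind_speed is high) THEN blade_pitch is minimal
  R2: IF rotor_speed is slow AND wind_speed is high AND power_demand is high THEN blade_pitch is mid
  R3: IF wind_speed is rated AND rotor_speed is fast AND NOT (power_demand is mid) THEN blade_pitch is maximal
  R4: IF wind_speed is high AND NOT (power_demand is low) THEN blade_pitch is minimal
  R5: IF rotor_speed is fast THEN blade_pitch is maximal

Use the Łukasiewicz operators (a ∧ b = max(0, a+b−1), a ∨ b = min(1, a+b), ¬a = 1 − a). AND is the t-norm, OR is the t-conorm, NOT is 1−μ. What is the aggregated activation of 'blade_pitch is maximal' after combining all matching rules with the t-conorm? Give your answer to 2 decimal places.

R1: ¬mid=1−0.76=0.24, fast=0.78, ¬high=1−0.82=0.18; AND[max(0, a+b−1)] → w = 0.00
R2: slow=0.22, high=0.82, high=0.89; AND[max(0, a+b−1)] → w = 0.00
R3: rated=0.55, fast=0.78, ¬mid=1−0.76=0.24; AND[max(0, a+b−1)] → w = 0.00
R4: high=0.82, ¬low=1−0.46=0.54; AND[max(0, a+b−1)] → w = 0.36
R5: fast=0.78 → w = 0.78
Rules with consequent 'maximal': {R3, R5} → strengths 0.00, 0.78
Aggregate via t-conorm [min(1, a+b)]: 0.78

0.78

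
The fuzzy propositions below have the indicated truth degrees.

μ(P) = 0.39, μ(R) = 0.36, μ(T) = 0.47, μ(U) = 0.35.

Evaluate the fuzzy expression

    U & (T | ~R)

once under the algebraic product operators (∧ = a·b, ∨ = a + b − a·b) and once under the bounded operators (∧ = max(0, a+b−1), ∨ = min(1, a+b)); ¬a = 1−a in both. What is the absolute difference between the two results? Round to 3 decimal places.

Under algebraic product:
  ~R = 1 − 0.3600 = 0.6400
  T | ~R = a + b − a·b on (0.4700, 0.6400) = 0.8092
  U & (T | ~R) = a·b on (0.3500, 0.8092) = 0.2832
  → value = 0.2832
Under bounded:
  ~R = 1 − 0.36 = 0.64
  T | ~R = min(1, a+b) on (0.47, 0.64) = 1.00
  U & (T | ~R) = max(0, a+b−1) on (0.35, 1.00) = 0.35
  → value = 0.3500
|0.2832 − 0.3500| = 0.067

0.067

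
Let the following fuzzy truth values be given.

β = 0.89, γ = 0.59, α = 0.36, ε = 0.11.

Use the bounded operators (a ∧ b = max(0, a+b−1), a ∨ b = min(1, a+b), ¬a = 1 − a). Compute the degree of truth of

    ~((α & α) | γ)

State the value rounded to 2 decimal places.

0.41

α & α = max(0, a+b−1) on (0.36, 0.36) = 0.00
(α & α) | γ = min(1, a+b) on (0.00, 0.59) = 0.59
~((α & α) | γ) = 1 − 0.59 = 0.41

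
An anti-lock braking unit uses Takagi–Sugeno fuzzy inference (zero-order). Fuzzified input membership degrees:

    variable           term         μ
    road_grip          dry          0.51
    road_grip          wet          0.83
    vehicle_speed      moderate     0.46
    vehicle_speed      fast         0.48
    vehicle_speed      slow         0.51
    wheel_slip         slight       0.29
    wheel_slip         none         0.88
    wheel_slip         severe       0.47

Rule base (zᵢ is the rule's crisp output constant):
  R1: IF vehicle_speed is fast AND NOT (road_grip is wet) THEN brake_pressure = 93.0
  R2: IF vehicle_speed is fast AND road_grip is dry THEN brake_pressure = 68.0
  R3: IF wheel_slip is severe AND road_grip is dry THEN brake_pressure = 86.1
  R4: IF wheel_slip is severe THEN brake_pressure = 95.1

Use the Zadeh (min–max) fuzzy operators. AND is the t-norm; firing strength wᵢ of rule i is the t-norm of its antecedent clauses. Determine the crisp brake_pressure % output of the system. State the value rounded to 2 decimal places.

84.03

R1 (z=93.0): fast=0.48, ¬wet=1−0.83=0.17; AND[min(a, b)] → w = 0.17
R2 (z=68.0): fast=0.48, dry=0.51; AND[min(a, b)] → w = 0.48
R3 (z=86.1): severe=0.47, dry=0.51; AND[min(a, b)] → w = 0.47
R4 (z=95.1): severe=0.47 → w = 0.47
Weighted average = (0.17·93.0 + 0.48·68.0 + 0.47·86.1 + 0.47·95.1) / (0.17 + 0.48 + 0.47 + 0.47)
  = 133.6140 / 1.5900 = 84.03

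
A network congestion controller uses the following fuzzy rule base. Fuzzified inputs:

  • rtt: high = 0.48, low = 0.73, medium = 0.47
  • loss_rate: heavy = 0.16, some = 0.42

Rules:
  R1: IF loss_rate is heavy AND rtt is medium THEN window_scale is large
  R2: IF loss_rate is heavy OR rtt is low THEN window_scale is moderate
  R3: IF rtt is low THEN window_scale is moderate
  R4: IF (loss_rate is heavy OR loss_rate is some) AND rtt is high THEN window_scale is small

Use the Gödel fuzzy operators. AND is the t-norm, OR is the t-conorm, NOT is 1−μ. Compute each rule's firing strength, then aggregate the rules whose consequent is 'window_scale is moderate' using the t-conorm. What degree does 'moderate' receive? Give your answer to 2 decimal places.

0.73

R1: heavy=0.16, medium=0.47; AND[min(a, b)] → w = 0.16
R2: heavy=0.16, low=0.73; OR[max(a, b)] → w = 0.73
R3: low=0.73 → w = 0.73
R4: (heavy=0.16 OR some=0.42) = 0.42; AND[min(a, b)] with high=0.48 → w = 0.42
Rules with consequent 'moderate': {R2, R3} → strengths 0.73, 0.73
Aggregate via t-conorm [max(a, b)]: 0.73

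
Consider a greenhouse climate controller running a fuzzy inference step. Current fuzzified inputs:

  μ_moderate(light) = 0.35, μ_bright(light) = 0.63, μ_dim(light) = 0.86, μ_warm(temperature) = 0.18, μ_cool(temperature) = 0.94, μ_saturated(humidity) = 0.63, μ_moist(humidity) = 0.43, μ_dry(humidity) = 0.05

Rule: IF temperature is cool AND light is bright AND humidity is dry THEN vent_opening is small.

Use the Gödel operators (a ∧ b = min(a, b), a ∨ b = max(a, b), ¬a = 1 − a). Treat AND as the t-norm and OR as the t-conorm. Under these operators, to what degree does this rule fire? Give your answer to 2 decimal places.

firing strength: cool=0.94, bright=0.63, dry=0.05; AND[min(a, b)] → w = 0.05

0.05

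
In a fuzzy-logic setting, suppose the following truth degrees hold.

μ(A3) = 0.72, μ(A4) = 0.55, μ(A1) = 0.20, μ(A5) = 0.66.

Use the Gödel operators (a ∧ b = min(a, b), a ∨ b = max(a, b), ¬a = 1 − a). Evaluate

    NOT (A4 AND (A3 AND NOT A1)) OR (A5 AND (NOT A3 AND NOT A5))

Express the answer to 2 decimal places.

NOT A1 = 1 − 0.20 = 0.80
A3 AND NOT A1 = min(a, b) on (0.72, 0.80) = 0.72
A4 AND (A3 AND NOT A1) = min(a, b) on (0.55, 0.72) = 0.55
NOT (A4 AND (A3 AND NOT A1)) = 1 − 0.55 = 0.45
NOT A3 = 1 − 0.72 = 0.28
NOT A5 = 1 − 0.66 = 0.34
NOT A3 AND NOT A5 = min(a, b) on (0.28, 0.34) = 0.28
A5 AND (NOT A3 AND NOT A5) = min(a, b) on (0.66, 0.28) = 0.28
NOT (A4 AND (A3 AND NOT A1)) OR (A5 AND (NOT A3 AND NOT A5)) = max(a, b) on (0.45, 0.28) = 0.45

0.45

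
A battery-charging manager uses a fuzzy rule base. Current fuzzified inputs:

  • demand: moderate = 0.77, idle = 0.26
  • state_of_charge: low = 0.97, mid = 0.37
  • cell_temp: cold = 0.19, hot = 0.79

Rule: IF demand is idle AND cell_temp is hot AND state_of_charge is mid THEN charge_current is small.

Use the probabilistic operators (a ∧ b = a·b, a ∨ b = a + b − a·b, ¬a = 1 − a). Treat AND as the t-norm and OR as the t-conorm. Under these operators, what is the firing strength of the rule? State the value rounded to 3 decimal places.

firing strength: idle=0.26, hot=0.79, mid=0.37; AND[a·b] → w = 0.0760

0.076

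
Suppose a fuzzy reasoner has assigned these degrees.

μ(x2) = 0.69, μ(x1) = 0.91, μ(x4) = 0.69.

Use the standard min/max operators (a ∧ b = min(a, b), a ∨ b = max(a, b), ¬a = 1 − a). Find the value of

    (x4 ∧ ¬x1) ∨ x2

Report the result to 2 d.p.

0.69

¬x1 = 1 − 0.91 = 0.09
x4 ∧ ¬x1 = min(a, b) on (0.69, 0.09) = 0.09
(x4 ∧ ¬x1) ∨ x2 = max(a, b) on (0.09, 0.69) = 0.69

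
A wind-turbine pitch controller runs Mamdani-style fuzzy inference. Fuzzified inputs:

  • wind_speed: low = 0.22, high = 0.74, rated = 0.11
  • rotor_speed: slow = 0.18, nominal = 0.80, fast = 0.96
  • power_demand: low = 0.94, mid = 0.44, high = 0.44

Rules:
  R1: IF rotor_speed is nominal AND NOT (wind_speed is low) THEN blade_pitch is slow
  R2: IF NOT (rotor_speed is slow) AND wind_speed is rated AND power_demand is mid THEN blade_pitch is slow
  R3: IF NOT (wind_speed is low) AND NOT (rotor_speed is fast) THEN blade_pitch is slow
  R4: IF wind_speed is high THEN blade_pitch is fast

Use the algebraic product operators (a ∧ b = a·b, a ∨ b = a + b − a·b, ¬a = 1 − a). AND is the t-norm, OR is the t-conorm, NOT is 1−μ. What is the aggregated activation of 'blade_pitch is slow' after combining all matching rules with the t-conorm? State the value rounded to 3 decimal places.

0.650

R1: nominal=0.80, ¬low=1−0.22=0.78; AND[a·b] → w = 0.6240
R2: ¬slow=1−0.18=0.82, rated=0.11, mid=0.44; AND[a·b] → w = 0.0397
R3: ¬low=1−0.22=0.78, ¬fast=1−0.96=0.04; AND[a·b] → w = 0.0312
R4: high=0.74 → w = 0.7400
Rules with consequent 'slow': {R1, R2, R3} → strengths 0.6240, 0.0397, 0.0312
Aggregate via t-conorm [a + b − a·b]: 0.6502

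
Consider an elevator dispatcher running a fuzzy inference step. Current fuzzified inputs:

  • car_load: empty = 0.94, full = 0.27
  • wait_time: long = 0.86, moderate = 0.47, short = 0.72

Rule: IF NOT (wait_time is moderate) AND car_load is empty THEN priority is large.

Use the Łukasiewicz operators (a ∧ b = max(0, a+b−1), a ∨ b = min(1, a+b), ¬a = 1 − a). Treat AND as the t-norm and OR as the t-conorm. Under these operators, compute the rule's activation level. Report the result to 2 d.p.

0.47

firing strength: ¬moderate=1−0.47=0.53, empty=0.94; AND[max(0, a+b−1)] → w = 0.47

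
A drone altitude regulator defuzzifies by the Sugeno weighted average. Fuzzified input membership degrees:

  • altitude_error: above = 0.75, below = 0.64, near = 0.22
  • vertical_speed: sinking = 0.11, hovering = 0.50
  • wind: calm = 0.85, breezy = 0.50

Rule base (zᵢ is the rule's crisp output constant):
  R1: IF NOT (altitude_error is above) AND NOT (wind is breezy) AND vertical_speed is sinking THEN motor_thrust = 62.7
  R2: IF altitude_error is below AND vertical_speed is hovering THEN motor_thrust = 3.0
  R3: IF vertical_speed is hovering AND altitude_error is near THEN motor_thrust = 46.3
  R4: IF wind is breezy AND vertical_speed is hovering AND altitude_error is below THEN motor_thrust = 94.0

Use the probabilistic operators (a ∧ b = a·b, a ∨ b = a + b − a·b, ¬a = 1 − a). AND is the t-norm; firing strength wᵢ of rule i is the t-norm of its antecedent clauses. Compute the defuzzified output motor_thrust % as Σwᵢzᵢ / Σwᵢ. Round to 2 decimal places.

R1 (z=62.7): ¬above=1−0.75=0.25, ¬breezy=1−0.50=0.50, sinking=0.11; AND[a·b] → w = 0.0138
R2 (z=3.0): below=0.64, hovering=0.50; AND[a·b] → w = 0.3200
R3 (z=46.3): hovering=0.50, near=0.22; AND[a·b] → w = 0.1100
R4 (z=94.0): breezy=0.50, hovering=0.50, below=0.64; AND[a·b] → w = 0.1600
Weighted average = (0.0138·62.7 + 0.3200·3.0 + 0.1100·46.3 + 0.1600·94.0) / (0.0138 + 0.3200 + 0.1100 + 0.1600)
  = 21.9551 / 0.6038 = 36.36

36.36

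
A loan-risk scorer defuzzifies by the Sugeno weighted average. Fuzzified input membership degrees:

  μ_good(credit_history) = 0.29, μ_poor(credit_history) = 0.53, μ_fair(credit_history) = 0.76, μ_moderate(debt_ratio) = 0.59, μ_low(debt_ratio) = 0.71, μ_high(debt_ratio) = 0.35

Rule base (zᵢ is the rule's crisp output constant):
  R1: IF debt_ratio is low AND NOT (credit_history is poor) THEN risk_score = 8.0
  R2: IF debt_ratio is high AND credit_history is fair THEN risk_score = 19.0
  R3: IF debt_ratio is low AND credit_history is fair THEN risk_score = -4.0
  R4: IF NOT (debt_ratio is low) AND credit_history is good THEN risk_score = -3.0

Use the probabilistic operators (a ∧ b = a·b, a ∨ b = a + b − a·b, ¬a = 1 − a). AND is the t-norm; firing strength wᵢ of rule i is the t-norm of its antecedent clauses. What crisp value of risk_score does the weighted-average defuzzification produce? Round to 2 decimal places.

4.34

R1 (z=8.0): low=0.71, ¬poor=1−0.53=0.47; AND[a·b] → w = 0.3337
R2 (z=19.0): high=0.35, fair=0.76; AND[a·b] → w = 0.2660
R3 (z=-4.0): low=0.71, fair=0.76; AND[a·b] → w = 0.5396
R4 (z=-3.0): ¬low=1−0.71=0.29, good=0.29; AND[a·b] → w = 0.0841
Weighted average = (0.3337·8.0 + 0.2660·19.0 + 0.5396·-4.0 + 0.0841·-3.0) / (0.3337 + 0.2660 + 0.5396 + 0.0841)
  = 5.3129 / 1.2234 = 4.34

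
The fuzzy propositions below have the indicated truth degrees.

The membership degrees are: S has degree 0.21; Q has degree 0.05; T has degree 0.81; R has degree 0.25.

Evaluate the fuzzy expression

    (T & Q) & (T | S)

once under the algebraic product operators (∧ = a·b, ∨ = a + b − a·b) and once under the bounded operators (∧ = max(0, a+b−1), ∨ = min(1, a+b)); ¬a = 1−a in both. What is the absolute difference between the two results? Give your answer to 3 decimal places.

Under algebraic product:
  T & Q = a·b on (0.8100, 0.0500) = 0.0405
  T | S = a + b − a·b on (0.8100, 0.2100) = 0.8499
  (T & Q) & (T | S) = a·b on (0.0405, 0.8499) = 0.0344
  → value = 0.0344
Under bounded:
  T & Q = max(0, a+b−1) on (0.81, 0.05) = 0.00
  T | S = min(1, a+b) on (0.81, 0.21) = 1.00
  (T & Q) & (T | S) = max(0, a+b−1) on (0.00, 1.00) = 0.00
  → value = 0.0000
|0.0344 − 0.0000| = 0.034

0.034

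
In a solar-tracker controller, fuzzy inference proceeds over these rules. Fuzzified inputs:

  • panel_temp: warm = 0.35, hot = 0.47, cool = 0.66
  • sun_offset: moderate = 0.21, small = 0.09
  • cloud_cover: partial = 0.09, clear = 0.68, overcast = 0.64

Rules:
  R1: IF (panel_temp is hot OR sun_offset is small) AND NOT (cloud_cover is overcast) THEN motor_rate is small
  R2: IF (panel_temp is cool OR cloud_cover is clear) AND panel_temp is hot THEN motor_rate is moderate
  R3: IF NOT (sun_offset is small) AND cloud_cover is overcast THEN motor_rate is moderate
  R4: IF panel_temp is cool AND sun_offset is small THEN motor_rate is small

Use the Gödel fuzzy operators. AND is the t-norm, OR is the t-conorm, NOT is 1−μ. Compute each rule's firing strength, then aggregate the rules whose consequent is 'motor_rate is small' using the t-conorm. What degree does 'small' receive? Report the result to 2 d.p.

R1: (hot=0.47 OR small=0.09) = 0.47; AND[min(a, b)] with ¬overcast=1−0.64=0.36 → w = 0.36
R2: (cool=0.66 OR clear=0.68) = 0.68; AND[min(a, b)] with hot=0.47 → w = 0.47
R3: ¬small=1−0.09=0.91, overcast=0.64; AND[min(a, b)] → w = 0.64
R4: cool=0.66, small=0.09; AND[min(a, b)] → w = 0.09
Rules with consequent 'small': {R1, R4} → strengths 0.36, 0.09
Aggregate via t-conorm [max(a, b)]: 0.36

0.36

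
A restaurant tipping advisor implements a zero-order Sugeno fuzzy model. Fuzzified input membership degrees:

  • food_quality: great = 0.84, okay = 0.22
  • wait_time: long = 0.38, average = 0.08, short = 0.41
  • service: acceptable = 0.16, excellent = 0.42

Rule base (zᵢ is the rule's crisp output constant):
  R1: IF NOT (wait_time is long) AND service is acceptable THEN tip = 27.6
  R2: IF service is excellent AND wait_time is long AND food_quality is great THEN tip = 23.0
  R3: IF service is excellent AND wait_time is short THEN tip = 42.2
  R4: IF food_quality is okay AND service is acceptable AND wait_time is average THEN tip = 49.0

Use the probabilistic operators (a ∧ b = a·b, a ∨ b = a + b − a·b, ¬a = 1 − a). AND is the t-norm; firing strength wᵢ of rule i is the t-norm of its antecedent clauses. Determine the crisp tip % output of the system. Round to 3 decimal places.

32.395

R1 (z=27.6): ¬long=1−0.38=0.62, acceptable=0.16; AND[a·b] → w = 0.0992
R2 (z=23.0): excellent=0.42, long=0.38, great=0.84; AND[a·b] → w = 0.1341
R3 (z=42.2): excellent=0.42, short=0.41; AND[a·b] → w = 0.1722
R4 (z=49.0): okay=0.22, acceptable=0.16, average=0.08; AND[a·b] → w = 0.0028
Weighted average = (0.0992·27.6 + 0.1341·23.0 + 0.1722·42.2 + 0.0028·49.0) / (0.0992 + 0.1341 + 0.1722 + 0.0028)
  = 13.2262 / 0.4083 = 32.395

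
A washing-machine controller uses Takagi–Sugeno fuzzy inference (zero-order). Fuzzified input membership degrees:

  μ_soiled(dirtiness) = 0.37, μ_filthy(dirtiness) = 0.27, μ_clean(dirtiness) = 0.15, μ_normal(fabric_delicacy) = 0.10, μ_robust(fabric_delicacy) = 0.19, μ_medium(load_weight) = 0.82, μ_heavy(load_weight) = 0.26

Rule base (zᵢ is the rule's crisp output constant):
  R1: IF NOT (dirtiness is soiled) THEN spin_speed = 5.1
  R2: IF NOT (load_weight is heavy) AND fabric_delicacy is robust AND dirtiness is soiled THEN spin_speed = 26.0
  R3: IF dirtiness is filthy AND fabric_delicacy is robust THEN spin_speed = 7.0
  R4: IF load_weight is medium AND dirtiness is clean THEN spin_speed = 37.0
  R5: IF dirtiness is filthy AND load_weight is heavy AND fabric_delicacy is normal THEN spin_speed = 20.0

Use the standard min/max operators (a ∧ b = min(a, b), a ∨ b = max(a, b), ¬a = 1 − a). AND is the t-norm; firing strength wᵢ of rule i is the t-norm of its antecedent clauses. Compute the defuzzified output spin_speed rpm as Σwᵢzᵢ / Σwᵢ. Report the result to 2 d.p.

R1 (z=5.1): ¬soiled=1−0.37=0.63 → w = 0.63
R2 (z=26.0): ¬heavy=1−0.26=0.74, robust=0.19, soiled=0.37; AND[min(a, b)] → w = 0.19
R3 (z=7.0): filthy=0.27, robust=0.19; AND[min(a, b)] → w = 0.19
R4 (z=37.0): medium=0.82, clean=0.15; AND[min(a, b)] → w = 0.15
R5 (z=20.0): filthy=0.27, heavy=0.26, normal=0.10; AND[min(a, b)] → w = 0.10
Weighted average = (0.63·5.1 + 0.19·26.0 + 0.19·7.0 + 0.15·37.0 + 0.10·20.0) / (0.63 + 0.19 + 0.19 + 0.15 + 0.10)
  = 17.0330 / 1.2600 = 13.52

13.52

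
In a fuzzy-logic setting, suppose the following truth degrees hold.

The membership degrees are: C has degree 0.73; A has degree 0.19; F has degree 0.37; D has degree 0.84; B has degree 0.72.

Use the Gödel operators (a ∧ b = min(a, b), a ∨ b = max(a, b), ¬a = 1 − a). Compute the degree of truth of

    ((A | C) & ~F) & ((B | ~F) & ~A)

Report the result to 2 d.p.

A | C = max(a, b) on (0.19, 0.73) = 0.73
~F = 1 − 0.37 = 0.63
(A | C) & ~F = min(a, b) on (0.73, 0.63) = 0.63
~F = 1 − 0.37 = 0.63
B | ~F = max(a, b) on (0.72, 0.63) = 0.72
~A = 1 − 0.19 = 0.81
(B | ~F) & ~A = min(a, b) on (0.72, 0.81) = 0.72
((A | C) & ~F) & ((B | ~F) & ~A) = min(a, b) on (0.63, 0.72) = 0.63

0.63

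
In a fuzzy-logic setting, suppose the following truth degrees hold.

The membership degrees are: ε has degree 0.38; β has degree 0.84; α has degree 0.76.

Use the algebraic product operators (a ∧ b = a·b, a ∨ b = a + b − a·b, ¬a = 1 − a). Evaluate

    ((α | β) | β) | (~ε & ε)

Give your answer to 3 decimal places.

0.995

α | β = a + b − a·b on (0.7600, 0.8400) = 0.9616
(α | β) | β = a + b − a·b on (0.9616, 0.8400) = 0.9939
~ε = 1 − 0.3800 = 0.6200
~ε & ε = a·b on (0.6200, 0.3800) = 0.2356
((α | β) | β) | (~ε & ε) = a + b − a·b on (0.9939, 0.2356) = 0.9953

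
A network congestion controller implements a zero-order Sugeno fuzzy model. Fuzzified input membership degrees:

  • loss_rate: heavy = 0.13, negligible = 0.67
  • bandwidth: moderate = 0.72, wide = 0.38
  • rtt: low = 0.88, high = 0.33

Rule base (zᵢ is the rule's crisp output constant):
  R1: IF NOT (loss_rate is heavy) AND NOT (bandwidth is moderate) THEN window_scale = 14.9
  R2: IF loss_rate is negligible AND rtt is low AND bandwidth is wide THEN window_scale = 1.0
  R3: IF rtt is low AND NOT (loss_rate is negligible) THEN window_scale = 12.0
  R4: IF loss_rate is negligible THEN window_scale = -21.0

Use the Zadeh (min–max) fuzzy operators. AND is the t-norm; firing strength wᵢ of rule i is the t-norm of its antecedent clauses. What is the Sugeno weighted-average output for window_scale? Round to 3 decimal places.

R1 (z=14.9): ¬heavy=1−0.13=0.87, ¬moderate=1−0.72=0.28; AND[min(a, b)] → w = 0.28
R2 (z=1.0): negligible=0.67, low=0.88, wide=0.38; AND[min(a, b)] → w = 0.38
R3 (z=12.0): low=0.88, ¬negligible=1−0.67=0.33; AND[min(a, b)] → w = 0.33
R4 (z=-21.0): negligible=0.67 → w = 0.67
Weighted average = (0.28·14.9 + 0.38·1.0 + 0.33·12.0 + 0.67·-21.0) / (0.28 + 0.38 + 0.33 + 0.67)
  = -5.5580 / 1.6600 = -3.348

-3.348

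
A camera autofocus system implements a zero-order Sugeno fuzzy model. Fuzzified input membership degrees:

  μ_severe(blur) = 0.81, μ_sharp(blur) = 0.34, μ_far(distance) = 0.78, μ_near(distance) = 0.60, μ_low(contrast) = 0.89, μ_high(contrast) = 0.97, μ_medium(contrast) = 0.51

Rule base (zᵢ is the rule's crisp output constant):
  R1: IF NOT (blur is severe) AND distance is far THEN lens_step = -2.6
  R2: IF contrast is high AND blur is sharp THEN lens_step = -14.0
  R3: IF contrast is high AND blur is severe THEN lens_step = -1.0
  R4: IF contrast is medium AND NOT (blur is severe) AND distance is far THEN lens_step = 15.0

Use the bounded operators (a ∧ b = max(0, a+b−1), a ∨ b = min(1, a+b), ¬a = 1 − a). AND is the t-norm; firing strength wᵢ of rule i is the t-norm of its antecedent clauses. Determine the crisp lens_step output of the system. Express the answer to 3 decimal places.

-4.697

R1 (z=-2.6): ¬severe=1−0.81=0.19, far=0.78; AND[max(0, a+b−1)] → w = 0.00
R2 (z=-14.0): high=0.97, sharp=0.34; AND[max(0, a+b−1)] → w = 0.31
R3 (z=-1.0): high=0.97, severe=0.81; AND[max(0, a+b−1)] → w = 0.78
R4 (z=15.0): medium=0.51, ¬severe=1−0.81=0.19, far=0.78; AND[max(0, a+b−1)] → w = 0.00
Weighted average = (0.00·-2.6 + 0.31·-14.0 + 0.78·-1.0 + 0.00·15.0) / (0.00 + 0.31 + 0.78 + 0.00)
  = -5.1200 / 1.0900 = -4.697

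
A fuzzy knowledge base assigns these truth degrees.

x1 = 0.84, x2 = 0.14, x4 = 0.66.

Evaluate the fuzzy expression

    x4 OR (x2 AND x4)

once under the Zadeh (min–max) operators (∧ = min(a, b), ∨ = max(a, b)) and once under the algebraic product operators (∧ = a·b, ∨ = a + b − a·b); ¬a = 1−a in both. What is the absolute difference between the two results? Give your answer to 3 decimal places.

0.031

Under Zadeh (min–max):
  x2 AND x4 = min(a, b) on (0.14, 0.66) = 0.14
  x4 OR (x2 AND x4) = max(a, b) on (0.66, 0.14) = 0.66
  → value = 0.6600
Under algebraic product:
  x2 AND x4 = a·b on (0.1400, 0.6600) = 0.0924
  x4 OR (x2 AND x4) = a + b − a·b on (0.6600, 0.0924) = 0.6914
  → value = 0.6914
|0.6600 − 0.6914| = 0.031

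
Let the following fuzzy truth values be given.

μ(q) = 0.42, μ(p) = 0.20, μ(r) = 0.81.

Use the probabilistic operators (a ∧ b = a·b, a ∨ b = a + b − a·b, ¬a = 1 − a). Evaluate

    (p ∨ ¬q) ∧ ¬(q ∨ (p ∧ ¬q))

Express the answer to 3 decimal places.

¬q = 1 − 0.4200 = 0.5800
p ∨ ¬q = a + b − a·b on (0.2000, 0.5800) = 0.6640
¬q = 1 − 0.4200 = 0.5800
p ∧ ¬q = a·b on (0.2000, 0.5800) = 0.1160
q ∨ (p ∧ ¬q) = a + b − a·b on (0.4200, 0.1160) = 0.4873
¬(q ∨ (p ∧ ¬q)) = 1 − 0.4873 = 0.5127
(p ∨ ¬q) ∧ ¬(q ∨ (p ∧ ¬q)) = a·b on (0.6640, 0.5127) = 0.3404

0.340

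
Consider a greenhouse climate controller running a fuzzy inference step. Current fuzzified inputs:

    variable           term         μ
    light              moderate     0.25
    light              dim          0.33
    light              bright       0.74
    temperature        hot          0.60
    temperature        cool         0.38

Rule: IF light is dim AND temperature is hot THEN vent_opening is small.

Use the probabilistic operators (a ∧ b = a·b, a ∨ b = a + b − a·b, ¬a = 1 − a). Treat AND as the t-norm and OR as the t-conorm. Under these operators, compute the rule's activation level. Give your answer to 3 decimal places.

0.198

firing strength: dim=0.33, hot=0.60; AND[a·b] → w = 0.1980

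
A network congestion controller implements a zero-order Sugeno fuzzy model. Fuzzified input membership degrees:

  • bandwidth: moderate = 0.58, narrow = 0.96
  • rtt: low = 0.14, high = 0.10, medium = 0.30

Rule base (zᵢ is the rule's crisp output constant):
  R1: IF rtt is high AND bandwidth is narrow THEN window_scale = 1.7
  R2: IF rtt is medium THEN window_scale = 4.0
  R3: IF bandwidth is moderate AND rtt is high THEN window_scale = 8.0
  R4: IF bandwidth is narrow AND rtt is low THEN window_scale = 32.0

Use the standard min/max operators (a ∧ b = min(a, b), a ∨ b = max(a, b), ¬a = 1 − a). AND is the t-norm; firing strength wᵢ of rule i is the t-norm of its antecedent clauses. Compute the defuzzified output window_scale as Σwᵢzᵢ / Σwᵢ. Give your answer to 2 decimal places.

10.39

R1 (z=1.7): high=0.10, narrow=0.96; AND[min(a, b)] → w = 0.10
R2 (z=4.0): medium=0.30 → w = 0.30
R3 (z=8.0): moderate=0.58, high=0.10; AND[min(a, b)] → w = 0.10
R4 (z=32.0): narrow=0.96, low=0.14; AND[min(a, b)] → w = 0.14
Weighted average = (0.10·1.7 + 0.30·4.0 + 0.10·8.0 + 0.14·32.0) / (0.10 + 0.30 + 0.10 + 0.14)
  = 6.6500 / 0.6400 = 10.39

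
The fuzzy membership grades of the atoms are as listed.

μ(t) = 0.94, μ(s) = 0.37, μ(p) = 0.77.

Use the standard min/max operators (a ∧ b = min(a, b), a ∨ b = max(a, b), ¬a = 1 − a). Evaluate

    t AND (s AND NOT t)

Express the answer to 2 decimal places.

NOT t = 1 − 0.94 = 0.06
s AND NOT t = min(a, b) on (0.37, 0.06) = 0.06
t AND (s AND NOT t) = min(a, b) on (0.94, 0.06) = 0.06

0.06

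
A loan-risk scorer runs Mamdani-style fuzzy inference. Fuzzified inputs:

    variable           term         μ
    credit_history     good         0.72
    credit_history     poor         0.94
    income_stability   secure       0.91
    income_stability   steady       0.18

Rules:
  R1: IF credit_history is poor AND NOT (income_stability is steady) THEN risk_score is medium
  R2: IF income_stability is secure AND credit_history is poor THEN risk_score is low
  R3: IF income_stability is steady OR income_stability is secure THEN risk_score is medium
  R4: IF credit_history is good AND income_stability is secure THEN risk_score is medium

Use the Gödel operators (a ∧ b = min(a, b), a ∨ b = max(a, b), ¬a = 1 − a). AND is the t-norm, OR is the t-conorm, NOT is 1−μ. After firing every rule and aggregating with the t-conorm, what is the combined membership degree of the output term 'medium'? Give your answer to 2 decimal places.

R1: poor=0.94, ¬steady=1−0.18=0.82; AND[min(a, b)] → w = 0.82
R2: secure=0.91, poor=0.94; AND[min(a, b)] → w = 0.91
R3: steady=0.18, secure=0.91; OR[max(a, b)] → w = 0.91
R4: good=0.72, secure=0.91; AND[min(a, b)] → w = 0.72
Rules with consequent 'medium': {R1, R3, R4} → strengths 0.82, 0.91, 0.72
Aggregate via t-conorm [max(a, b)]: 0.91

0.91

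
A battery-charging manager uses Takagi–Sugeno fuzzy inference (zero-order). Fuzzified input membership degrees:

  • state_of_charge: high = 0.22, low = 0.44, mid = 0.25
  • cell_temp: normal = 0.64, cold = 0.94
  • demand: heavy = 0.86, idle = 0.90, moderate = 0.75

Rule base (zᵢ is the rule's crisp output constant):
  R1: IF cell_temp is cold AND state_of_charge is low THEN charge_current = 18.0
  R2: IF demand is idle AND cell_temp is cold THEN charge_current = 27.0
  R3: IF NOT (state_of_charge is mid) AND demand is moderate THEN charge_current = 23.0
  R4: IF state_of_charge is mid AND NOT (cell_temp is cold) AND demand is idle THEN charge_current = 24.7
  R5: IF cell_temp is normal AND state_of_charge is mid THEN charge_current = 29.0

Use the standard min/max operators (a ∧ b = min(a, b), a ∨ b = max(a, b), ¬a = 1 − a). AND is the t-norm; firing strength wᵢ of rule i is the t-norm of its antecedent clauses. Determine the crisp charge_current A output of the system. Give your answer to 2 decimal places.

R1 (z=18.0): cold=0.94, low=0.44; AND[min(a, b)] → w = 0.44
R2 (z=27.0): idle=0.90, cold=0.94; AND[min(a, b)] → w = 0.90
R3 (z=23.0): ¬mid=1−0.25=0.75, moderate=0.75; AND[min(a, b)] → w = 0.75
R4 (z=24.7): mid=0.25, ¬cold=1−0.94=0.06, idle=0.90; AND[min(a, b)] → w = 0.06
R5 (z=29.0): normal=0.64, mid=0.25; AND[min(a, b)] → w = 0.25
Weighted average = (0.44·18.0 + 0.90·27.0 + 0.75·23.0 + 0.06·24.7 + 0.25·29.0) / (0.44 + 0.90 + 0.75 + 0.06 + 0.25)
  = 58.2020 / 2.4000 = 24.25

24.25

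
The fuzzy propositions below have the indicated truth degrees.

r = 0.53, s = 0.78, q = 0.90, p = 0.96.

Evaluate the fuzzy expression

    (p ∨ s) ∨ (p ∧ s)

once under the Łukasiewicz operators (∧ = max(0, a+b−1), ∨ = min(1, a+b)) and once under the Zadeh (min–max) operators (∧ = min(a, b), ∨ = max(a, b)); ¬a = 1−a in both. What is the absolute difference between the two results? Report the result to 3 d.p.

0.040

Under Łukasiewicz:
  p ∨ s = min(1, a+b) on (0.96, 0.78) = 1.00
  p ∧ s = max(0, a+b−1) on (0.96, 0.78) = 0.74
  (p ∨ s) ∨ (p ∧ s) = min(1, a+b) on (1.00, 0.74) = 1.00
  → value = 1.0000
Under Zadeh (min–max):
  p ∨ s = max(a, b) on (0.96, 0.78) = 0.96
  p ∧ s = min(a, b) on (0.96, 0.78) = 0.78
  (p ∨ s) ∨ (p ∧ s) = max(a, b) on (0.96, 0.78) = 0.96
  → value = 0.9600
|1.0000 − 0.9600| = 0.040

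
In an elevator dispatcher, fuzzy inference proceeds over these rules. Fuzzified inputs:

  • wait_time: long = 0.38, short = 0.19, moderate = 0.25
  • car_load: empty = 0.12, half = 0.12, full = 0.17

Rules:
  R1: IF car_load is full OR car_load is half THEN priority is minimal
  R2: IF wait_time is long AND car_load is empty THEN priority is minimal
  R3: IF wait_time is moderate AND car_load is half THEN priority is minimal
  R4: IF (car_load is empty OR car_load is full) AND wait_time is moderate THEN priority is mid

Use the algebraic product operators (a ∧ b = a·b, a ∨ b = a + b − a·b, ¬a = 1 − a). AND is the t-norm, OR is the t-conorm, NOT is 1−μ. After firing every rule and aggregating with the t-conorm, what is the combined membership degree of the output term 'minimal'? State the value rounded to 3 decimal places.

0.324

R1: full=0.17, half=0.12; OR[a + b − a·b] → w = 0.2696
R2: long=0.38, empty=0.12; AND[a·b] → w = 0.0456
R3: moderate=0.25, half=0.12; AND[a·b] → w = 0.0300
R4: (empty=0.12 OR full=0.17) = 0.2696; AND[a·b] with moderate=0.25 → w = 0.0674
Rules with consequent 'minimal': {R1, R2, R3} → strengths 0.2696, 0.0456, 0.0300
Aggregate via t-conorm [a + b − a·b]: 0.3238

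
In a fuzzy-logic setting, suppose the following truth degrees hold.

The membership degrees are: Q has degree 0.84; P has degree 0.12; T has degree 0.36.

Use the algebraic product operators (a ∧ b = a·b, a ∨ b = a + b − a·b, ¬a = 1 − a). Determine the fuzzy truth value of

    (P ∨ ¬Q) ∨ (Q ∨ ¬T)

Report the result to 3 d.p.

¬Q = 1 − 0.8400 = 0.1600
P ∨ ¬Q = a + b − a·b on (0.1200, 0.1600) = 0.2608
¬T = 1 − 0.3600 = 0.6400
Q ∨ ¬T = a + b − a·b on (0.8400, 0.6400) = 0.9424
(P ∨ ¬Q) ∨ (Q ∨ ¬T) = a + b − a·b on (0.2608, 0.9424) = 0.9574

0.957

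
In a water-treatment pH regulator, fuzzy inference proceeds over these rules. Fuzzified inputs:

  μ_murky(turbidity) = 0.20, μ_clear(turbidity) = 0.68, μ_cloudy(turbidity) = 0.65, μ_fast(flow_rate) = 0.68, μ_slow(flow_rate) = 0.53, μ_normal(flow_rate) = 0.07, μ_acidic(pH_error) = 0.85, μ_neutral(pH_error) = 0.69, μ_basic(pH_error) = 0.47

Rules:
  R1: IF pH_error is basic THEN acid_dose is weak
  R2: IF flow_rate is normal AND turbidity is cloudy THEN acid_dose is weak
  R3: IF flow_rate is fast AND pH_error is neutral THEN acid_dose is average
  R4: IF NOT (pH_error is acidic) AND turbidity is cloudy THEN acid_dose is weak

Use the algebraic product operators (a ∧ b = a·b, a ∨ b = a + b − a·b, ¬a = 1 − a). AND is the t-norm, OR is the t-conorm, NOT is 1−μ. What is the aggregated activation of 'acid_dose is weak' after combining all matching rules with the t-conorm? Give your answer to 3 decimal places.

R1: basic=0.47 → w = 0.4700
R2: normal=0.07, cloudy=0.65; AND[a·b] → w = 0.0455
R3: fast=0.68, neutral=0.69; AND[a·b] → w = 0.4692
R4: ¬acidic=1−0.85=0.15, cloudy=0.65; AND[a·b] → w = 0.0975
Rules with consequent 'weak': {R1, R2, R4} → strengths 0.4700, 0.0455, 0.0975
Aggregate via t-conorm [a + b − a·b]: 0.5434

0.543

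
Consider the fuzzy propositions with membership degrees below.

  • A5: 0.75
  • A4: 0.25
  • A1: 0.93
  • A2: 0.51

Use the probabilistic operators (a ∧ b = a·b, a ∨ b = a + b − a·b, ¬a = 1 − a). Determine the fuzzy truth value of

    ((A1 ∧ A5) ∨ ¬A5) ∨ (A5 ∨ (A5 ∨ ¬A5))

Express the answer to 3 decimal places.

0.989

A1 ∧ A5 = a·b on (0.9300, 0.7500) = 0.6975
¬A5 = 1 − 0.7500 = 0.2500
(A1 ∧ A5) ∨ ¬A5 = a + b − a·b on (0.6975, 0.2500) = 0.7731
¬A5 = 1 − 0.7500 = 0.2500
A5 ∨ ¬A5 = a + b − a·b on (0.7500, 0.2500) = 0.8125
A5 ∨ (A5 ∨ ¬A5) = a + b − a·b on (0.7500, 0.8125) = 0.9531
((A1 ∧ A5) ∨ ¬A5) ∨ (A5 ∨ (A5 ∨ ¬A5)) = a + b − a·b on (0.7731, 0.9531) = 0.9894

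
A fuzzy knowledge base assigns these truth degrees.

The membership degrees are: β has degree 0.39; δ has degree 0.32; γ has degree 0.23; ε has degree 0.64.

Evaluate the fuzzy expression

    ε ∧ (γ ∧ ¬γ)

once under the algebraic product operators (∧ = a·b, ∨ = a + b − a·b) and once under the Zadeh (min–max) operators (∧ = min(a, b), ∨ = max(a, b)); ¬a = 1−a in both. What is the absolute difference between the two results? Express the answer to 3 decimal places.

0.117

Under algebraic product:
  ¬γ = 1 − 0.2300 = 0.7700
  γ ∧ ¬γ = a·b on (0.2300, 0.7700) = 0.1771
  ε ∧ (γ ∧ ¬γ) = a·b on (0.6400, 0.1771) = 0.1133
  → value = 0.1133
Under Zadeh (min–max):
  ¬γ = 1 − 0.23 = 0.77
  γ ∧ ¬γ = min(a, b) on (0.23, 0.77) = 0.23
  ε ∧ (γ ∧ ¬γ) = min(a, b) on (0.64, 0.23) = 0.23
  → value = 0.2300
|0.1133 − 0.2300| = 0.117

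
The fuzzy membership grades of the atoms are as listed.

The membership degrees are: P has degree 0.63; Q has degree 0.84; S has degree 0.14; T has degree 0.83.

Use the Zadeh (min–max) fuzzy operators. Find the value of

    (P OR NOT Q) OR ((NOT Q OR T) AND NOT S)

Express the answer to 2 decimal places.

NOT Q = 1 − 0.84 = 0.16
P OR NOT Q = max(a, b) on (0.63, 0.16) = 0.63
NOT Q = 1 − 0.84 = 0.16
NOT Q OR T = max(a, b) on (0.16, 0.83) = 0.83
NOT S = 1 − 0.14 = 0.86
(NOT Q OR T) AND NOT S = min(a, b) on (0.83, 0.86) = 0.83
(P OR NOT Q) OR ((NOT Q OR T) AND NOT S) = max(a, b) on (0.63, 0.83) = 0.83

0.83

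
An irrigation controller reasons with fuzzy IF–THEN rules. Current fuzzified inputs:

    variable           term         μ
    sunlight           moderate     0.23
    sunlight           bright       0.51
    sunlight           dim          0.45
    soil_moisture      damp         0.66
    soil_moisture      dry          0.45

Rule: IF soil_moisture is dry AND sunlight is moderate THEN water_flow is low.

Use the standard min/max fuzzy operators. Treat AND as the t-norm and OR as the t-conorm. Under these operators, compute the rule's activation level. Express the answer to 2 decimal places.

firing strength: dry=0.45, moderate=0.23; AND[min(a, b)] → w = 0.23

0.23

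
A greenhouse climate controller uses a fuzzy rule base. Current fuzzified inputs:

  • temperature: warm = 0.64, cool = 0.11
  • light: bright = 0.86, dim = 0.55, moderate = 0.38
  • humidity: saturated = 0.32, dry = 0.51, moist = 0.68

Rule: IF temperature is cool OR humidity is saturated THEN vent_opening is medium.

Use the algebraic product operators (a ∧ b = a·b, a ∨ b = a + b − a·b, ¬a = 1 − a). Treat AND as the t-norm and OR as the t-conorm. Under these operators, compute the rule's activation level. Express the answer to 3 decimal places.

0.395

firing strength: cool=0.11, saturated=0.32; OR[a + b − a·b] → w = 0.3948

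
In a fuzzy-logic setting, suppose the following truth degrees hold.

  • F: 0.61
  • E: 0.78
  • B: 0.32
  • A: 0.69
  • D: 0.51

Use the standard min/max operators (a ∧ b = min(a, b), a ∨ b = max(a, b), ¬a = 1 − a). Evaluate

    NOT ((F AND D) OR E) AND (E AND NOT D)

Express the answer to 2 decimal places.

0.22

F AND D = min(a, b) on (0.61, 0.51) = 0.51
(F AND D) OR E = max(a, b) on (0.51, 0.78) = 0.78
NOT ((F AND D) OR E) = 1 − 0.78 = 0.22
NOT D = 1 − 0.51 = 0.49
E AND NOT D = min(a, b) on (0.78, 0.49) = 0.49
NOT ((F AND D) OR E) AND (E AND NOT D) = min(a, b) on (0.22, 0.49) = 0.22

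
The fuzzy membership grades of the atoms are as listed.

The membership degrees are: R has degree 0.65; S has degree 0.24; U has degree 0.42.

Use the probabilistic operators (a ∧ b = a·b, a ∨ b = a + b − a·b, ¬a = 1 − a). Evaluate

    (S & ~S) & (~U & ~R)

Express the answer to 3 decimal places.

~S = 1 − 0.2400 = 0.7600
S & ~S = a·b on (0.2400, 0.7600) = 0.1824
~U = 1 − 0.4200 = 0.5800
~R = 1 − 0.6500 = 0.3500
~U & ~R = a·b on (0.5800, 0.3500) = 0.2030
(S & ~S) & (~U & ~R) = a·b on (0.1824, 0.2030) = 0.0370

0.037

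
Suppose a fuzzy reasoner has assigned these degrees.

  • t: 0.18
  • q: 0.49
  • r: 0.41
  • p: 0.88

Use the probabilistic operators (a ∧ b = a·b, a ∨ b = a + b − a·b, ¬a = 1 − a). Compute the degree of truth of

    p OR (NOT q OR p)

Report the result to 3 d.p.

0.993

NOT q = 1 − 0.4900 = 0.5100
NOT q OR p = a + b − a·b on (0.5100, 0.8800) = 0.9412
p OR (NOT q OR p) = a + b − a·b on (0.8800, 0.9412) = 0.9929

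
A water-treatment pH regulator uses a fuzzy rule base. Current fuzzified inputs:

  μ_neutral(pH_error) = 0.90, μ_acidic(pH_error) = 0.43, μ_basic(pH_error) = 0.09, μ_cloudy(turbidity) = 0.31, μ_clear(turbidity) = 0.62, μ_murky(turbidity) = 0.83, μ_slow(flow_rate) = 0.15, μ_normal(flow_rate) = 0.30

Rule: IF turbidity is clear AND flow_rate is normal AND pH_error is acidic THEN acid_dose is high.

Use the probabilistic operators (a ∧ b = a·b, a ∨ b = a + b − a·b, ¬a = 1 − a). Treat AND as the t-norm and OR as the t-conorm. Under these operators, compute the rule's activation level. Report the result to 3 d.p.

firing strength: clear=0.62, normal=0.30, acidic=0.43; AND[a·b] → w = 0.0800

0.080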